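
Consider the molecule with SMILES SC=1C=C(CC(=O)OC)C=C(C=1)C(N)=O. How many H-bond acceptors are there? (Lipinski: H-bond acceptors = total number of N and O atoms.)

4

N atoms: 1; O atoms: 3.
Lipinski HBA = 1 + 3 = 4.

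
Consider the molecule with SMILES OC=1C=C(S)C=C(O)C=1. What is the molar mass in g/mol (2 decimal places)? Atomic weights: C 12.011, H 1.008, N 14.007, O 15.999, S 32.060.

142.17 g/mol

First, the molecular formula is C6H6O2S (counting implicit H from valence).
  C: 6 × 12.011 = 72.066
  H: 6 × 1.008 = 6.048
  O: 2 × 15.999 = 31.998
  S: 1 × 32.060 = 32.060
Sum: 6×12.011 + 6×1.008 + 2×15.999 + 1×32.060 = 142.172 → 142.17 g/mol.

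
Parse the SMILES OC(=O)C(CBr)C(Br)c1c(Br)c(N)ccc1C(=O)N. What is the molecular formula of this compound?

C11H11Br3N2O3

Walk through each heavy atom and fill implicit hydrogens from standard valence (C 4, N 3, O 2, S 2, halogen 1); for lowercase aromatic atoms, an aromatic c carries 1 H when it has two neighbours and 0 H with three, and aromatic n carries 0 H:
  atom 1: O, bond orders sum to 1 (valence 2) → 1 H
  atom 2: C, bond orders sum to 4 (valence 4) → 0 H
  atom 3: O, bond orders sum to 2 (valence 2) → 0 H
  atom 4: C, bond orders sum to 3 (valence 4) → 1 H
  atom 5: C, bond orders sum to 2 (valence 4) → 2 H
  atom 6: Br (halogen, monovalent) → 0 H
  atom 7: C, bond orders sum to 3 (valence 4) → 1 H
  atom 8: Br (halogen, monovalent) → 0 H
  atom 9: aromatic c, 3 neighbours → 0 H
  atom 10: aromatic c, 3 neighbours → 0 H
  atom 11: Br (halogen, monovalent) → 0 H
  atom 12: aromatic c, 3 neighbours → 0 H
  atom 13: N, bond orders sum to 1 (valence 3) → 2 H
  atom 14: aromatic c, 2 neighbours → 1 H
  atom 15: aromatic c, 2 neighbours → 1 H
  atom 16: aromatic c, 3 neighbours → 0 H
  atom 17: C, bond orders sum to 4 (valence 4) → 0 H
  atom 18: O, bond orders sum to 2 (valence 2) → 0 H
  atom 19: N, bond orders sum to 1 (valence 3) → 2 H
Totals → C:11, H:11, Br:3, N:2, O:3.
In Hill order: C11H11Br3N2O3.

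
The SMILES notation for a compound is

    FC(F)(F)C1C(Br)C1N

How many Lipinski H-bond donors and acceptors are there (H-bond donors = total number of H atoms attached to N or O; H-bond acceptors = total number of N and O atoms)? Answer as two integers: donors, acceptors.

2, 1

Donors: find every N or O and count the H atoms it carries.
  atom 9 (N): bond orders sum to 1 → 2 H
Lipinski HBD = 2.
Acceptors: N atoms = 1, O atoms = 0 → HBA = 1.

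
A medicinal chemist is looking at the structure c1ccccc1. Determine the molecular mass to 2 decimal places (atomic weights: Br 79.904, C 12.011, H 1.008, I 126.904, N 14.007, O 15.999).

78.11 g/mol

First, the molecular formula is C6H6 (counting implicit H from valence).
  C: 6 × 12.011 = 72.066
  H: 6 × 1.008 = 6.048
Sum: 6×12.011 + 6×1.008 = 78.114 → 78.11 g/mol.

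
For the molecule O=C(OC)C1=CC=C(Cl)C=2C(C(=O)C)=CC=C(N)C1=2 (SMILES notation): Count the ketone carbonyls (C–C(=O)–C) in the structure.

The ketone motif appears at heavy-atom position 12 in the SMILES.
Other groups present: 1 ester, 1 primary amine.
Ketone count: 1.

1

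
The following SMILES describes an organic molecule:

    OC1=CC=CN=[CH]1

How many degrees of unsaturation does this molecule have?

4

Degree of unsaturation = (number of rings) + (number of π bonds).
Ring closures in the SMILES: 1.
π bonds: 3 double bonds (each 1 DoU) → 3 DoU from unsaturation.
Total DoU = 1 + 3 = 4.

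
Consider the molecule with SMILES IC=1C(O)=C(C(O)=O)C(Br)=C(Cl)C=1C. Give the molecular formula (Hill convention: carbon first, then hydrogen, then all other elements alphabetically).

C8H5BrClIO3

Walk through each heavy atom and fill implicit hydrogens from standard valence (C 4, N 3, O 2, S 2, halogen 1):
  atom 1: I (halogen, monovalent) → 0 H
  atom 2: C, bond orders sum to 4 (valence 4) → 0 H
  atom 3: C, bond orders sum to 4 (valence 4) → 0 H
  atom 4: O, bond orders sum to 1 (valence 2) → 1 H
  atom 5: C, bond orders sum to 4 (valence 4) → 0 H
  atom 6: C, bond orders sum to 4 (valence 4) → 0 H
  atom 7: O, bond orders sum to 1 (valence 2) → 1 H
  atom 8: O, bond orders sum to 2 (valence 2) → 0 H
  atom 9: C, bond orders sum to 4 (valence 4) → 0 H
  atom 10: Br (halogen, monovalent) → 0 H
  atom 11: C, bond orders sum to 4 (valence 4) → 0 H
  atom 12: Cl (halogen, monovalent) → 0 H
  atom 13: C, bond orders sum to 4 (valence 4) → 0 H
  atom 14: C, bond orders sum to 1 (valence 4) → 3 H
Totals → C:8, H:5, Br:1, Cl:1, I:1, O:3.
In Hill order: C8H5BrClIO3.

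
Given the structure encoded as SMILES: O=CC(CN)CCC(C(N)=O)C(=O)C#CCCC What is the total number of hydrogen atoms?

Walk through each heavy atom and fill implicit hydrogens from standard valence (C 4, N 3, O 2, S 2, halogen 1):
  atom 1: O, bond orders sum to 2 (valence 2) → 0 H
  atom 2: C, bond orders sum to 3 (valence 4) → 1 H
  atom 3: C, bond orders sum to 3 (valence 4) → 1 H
  atom 4: C, bond orders sum to 2 (valence 4) → 2 H
  atom 5: N, bond orders sum to 1 (valence 3) → 2 H
  atom 6: C, bond orders sum to 2 (valence 4) → 2 H
  atom 7: C, bond orders sum to 2 (valence 4) → 2 H
  atom 8: C, bond orders sum to 3 (valence 4) → 1 H
  atom 9: C, bond orders sum to 4 (valence 4) → 0 H
  atom 10: N, bond orders sum to 1 (valence 3) → 2 H
  atom 11: O, bond orders sum to 2 (valence 2) → 0 H
  atom 12: C, bond orders sum to 4 (valence 4) → 0 H
  atom 13: O, bond orders sum to 2 (valence 2) → 0 H
  atom 14: C, bond orders sum to 4 (valence 4) → 0 H
  atom 15: C, bond orders sum to 4 (valence 4) → 0 H
  atom 16: C, bond orders sum to 2 (valence 4) → 2 H
  atom 17: C, bond orders sum to 2 (valence 4) → 2 H
  atom 18: C, bond orders sum to 1 (valence 4) → 3 H
Total hydrogens: 20.

20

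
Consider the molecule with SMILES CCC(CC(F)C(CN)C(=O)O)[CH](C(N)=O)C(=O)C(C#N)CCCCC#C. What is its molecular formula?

C19H28FN3O4

Walk through each heavy atom and fill implicit hydrogens from standard valence (C 4, N 3, O 2, S 2, halogen 1):
  atom 1: C, bond orders sum to 1 (valence 4) → 3 H
  atom 2: C, bond orders sum to 2 (valence 4) → 2 H
  atom 3: C, bond orders sum to 3 (valence 4) → 1 H
  atom 4: C, bond orders sum to 2 (valence 4) → 2 H
  atom 5: C, bond orders sum to 3 (valence 4) → 1 H
  atom 6: F (halogen, monovalent) → 0 H
  atom 7: C, bond orders sum to 3 (valence 4) → 1 H
  atom 8: C, bond orders sum to 2 (valence 4) → 2 H
  atom 9: N, bond orders sum to 1 (valence 3) → 2 H
  atom 10: C, bond orders sum to 4 (valence 4) → 0 H
  atom 11: O, bond orders sum to 2 (valence 2) → 0 H
  atom 12: O, bond orders sum to 1 (valence 2) → 1 H
  atom 13: C with explicit H count 1
  atom 14: C, bond orders sum to 4 (valence 4) → 0 H
  atom 15: N, bond orders sum to 1 (valence 3) → 2 H
  atom 16: O, bond orders sum to 2 (valence 2) → 0 H
  atom 17: C, bond orders sum to 4 (valence 4) → 0 H
  atom 18: O, bond orders sum to 2 (valence 2) → 0 H
  atom 19: C, bond orders sum to 3 (valence 4) → 1 H
  atom 20: C, bond orders sum to 4 (valence 4) → 0 H
  atom 21: N, bond orders sum to 3 (valence 3) → 0 H
  atom 22: C, bond orders sum to 2 (valence 4) → 2 H
  atom 23: C, bond orders sum to 2 (valence 4) → 2 H
  atom 24: C, bond orders sum to 2 (valence 4) → 2 H
  atom 25: C, bond orders sum to 2 (valence 4) → 2 H
  atom 26: C, bond orders sum to 4 (valence 4) → 0 H
  atom 27: C, bond orders sum to 3 (valence 4) → 1 H
Totals → C:19, H:28, F:1, N:3, O:4.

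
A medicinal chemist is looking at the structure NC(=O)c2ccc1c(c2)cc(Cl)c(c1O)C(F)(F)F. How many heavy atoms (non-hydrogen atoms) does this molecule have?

19

Every atom symbol written in the SMILES (organic subset) is one heavy atom; implicit H are not written.
Heavy atoms by element → C:12, Cl:1, F:3, N:1, O:2.
Total: 19.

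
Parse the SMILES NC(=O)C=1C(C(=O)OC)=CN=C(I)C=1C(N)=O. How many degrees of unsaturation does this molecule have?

Molecular formula: C9H8IN3O4.
DoU = (2C + 2 + N − H − X) / 2, where X is the halogen count and O/S are ignored.
    = (2·9 + 2 + 3 − 8 − 1) / 2 = 14 / 2 = 7.

7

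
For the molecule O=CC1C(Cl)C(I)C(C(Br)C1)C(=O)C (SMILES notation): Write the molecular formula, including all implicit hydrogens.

Walk through each heavy atom and fill implicit hydrogens from standard valence (C 4, N 3, O 2, S 2, halogen 1):
  atom 1: O, bond orders sum to 2 (valence 2) → 0 H
  atom 2: C, bond orders sum to 3 (valence 4) → 1 H
  atom 3: C, bond orders sum to 3 (valence 4) → 1 H
  atom 4: C, bond orders sum to 3 (valence 4) → 1 H
  atom 5: Cl (halogen, monovalent) → 0 H
  atom 6: C, bond orders sum to 3 (valence 4) → 1 H
  atom 7: I (halogen, monovalent) → 0 H
  atom 8: C, bond orders sum to 3 (valence 4) → 1 H
  atom 9: C, bond orders sum to 3 (valence 4) → 1 H
  atom 10: Br (halogen, monovalent) → 0 H
  atom 11: C, bond orders sum to 2 (valence 4) → 2 H
  atom 12: C, bond orders sum to 4 (valence 4) → 0 H
  atom 13: O, bond orders sum to 2 (valence 2) → 0 H
  atom 14: C, bond orders sum to 1 (valence 4) → 3 H
Totals → C:9, H:11, Br:1, Cl:1, I:1, O:2.

C9H11BrClIO2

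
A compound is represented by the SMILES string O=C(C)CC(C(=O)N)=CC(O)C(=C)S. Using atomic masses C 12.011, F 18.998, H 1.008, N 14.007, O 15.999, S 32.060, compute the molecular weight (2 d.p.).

215.27 g/mol

First, the molecular formula is C9H13NO3S (counting implicit H from valence).
  C: 9 × 12.011 = 108.099
  H: 13 × 1.008 = 13.104
  N: 1 × 14.007 = 14.007
  O: 3 × 15.999 = 47.997
  S: 1 × 32.060 = 32.060
Sum: 9×12.011 + 13×1.008 + 1×14.007 + 3×15.999 + 1×32.060 = 215.267 → 215.27 g/mol.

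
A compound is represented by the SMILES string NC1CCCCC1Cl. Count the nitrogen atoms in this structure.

Scan the SMILES for N atoms (remember two-letter symbols like Cl and Br are single atoms).
Nitrogen count: 1.

1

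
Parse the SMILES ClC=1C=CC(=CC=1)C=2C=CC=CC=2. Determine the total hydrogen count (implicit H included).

Walk through each heavy atom and fill implicit hydrogens from standard valence (C 4, N 3, O 2, S 2, halogen 1):
  atom 1: Cl (halogen, monovalent) → 0 H
  atom 2: C, bond orders sum to 4 (valence 4) → 0 H
  atom 3: C, bond orders sum to 3 (valence 4) → 1 H
  atom 4: C, bond orders sum to 3 (valence 4) → 1 H
  atom 5: C, bond orders sum to 4 (valence 4) → 0 H
  atom 6: C, bond orders sum to 3 (valence 4) → 1 H
  atom 7: C, bond orders sum to 3 (valence 4) → 1 H
  atom 8: C, bond orders sum to 4 (valence 4) → 0 H
  atom 9: C, bond orders sum to 3 (valence 4) → 1 H
  atom 10: C, bond orders sum to 3 (valence 4) → 1 H
  atom 11: C, bond orders sum to 3 (valence 4) → 1 H
  atom 12: C, bond orders sum to 3 (valence 4) → 1 H
  atom 13: C, bond orders sum to 3 (valence 4) → 1 H
Total hydrogens: 9.

9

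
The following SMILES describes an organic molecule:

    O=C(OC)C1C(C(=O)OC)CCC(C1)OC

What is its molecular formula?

C11H18O5

Walk through each heavy atom and fill implicit hydrogens from standard valence (C 4, N 3, O 2, S 2, halogen 1):
  atom 1: O, bond orders sum to 2 (valence 2) → 0 H
  atom 2: C, bond orders sum to 4 (valence 4) → 0 H
  atom 3: O, bond orders sum to 2 (valence 2) → 0 H
  atom 4: C, bond orders sum to 1 (valence 4) → 3 H
  atom 5: C, bond orders sum to 3 (valence 4) → 1 H
  atom 6: C, bond orders sum to 3 (valence 4) → 1 H
  atom 7: C, bond orders sum to 4 (valence 4) → 0 H
  atom 8: O, bond orders sum to 2 (valence 2) → 0 H
  atom 9: O, bond orders sum to 2 (valence 2) → 0 H
  atom 10: C, bond orders sum to 1 (valence 4) → 3 H
  atom 11: C, bond orders sum to 2 (valence 4) → 2 H
  atom 12: C, bond orders sum to 2 (valence 4) → 2 H
  atom 13: C, bond orders sum to 3 (valence 4) → 1 H
  atom 14: C, bond orders sum to 2 (valence 4) → 2 H
  atom 15: O, bond orders sum to 2 (valence 2) → 0 H
  atom 16: C, bond orders sum to 1 (valence 4) → 3 H
Totals → C:11, H:18, O:5.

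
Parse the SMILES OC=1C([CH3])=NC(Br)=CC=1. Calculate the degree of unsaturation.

4

Degree of unsaturation = (number of rings) + (number of π bonds).
Ring closures in the SMILES: 1.
π bonds: 3 double bonds (each 1 DoU) → 3 DoU from unsaturation.
Total DoU = 1 + 3 = 4.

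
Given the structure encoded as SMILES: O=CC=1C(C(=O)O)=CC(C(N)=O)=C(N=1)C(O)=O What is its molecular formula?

Walk through each heavy atom and fill implicit hydrogens from standard valence (C 4, N 3, O 2, S 2, halogen 1):
  atom 1: O, bond orders sum to 2 (valence 2) → 0 H
  atom 2: C, bond orders sum to 3 (valence 4) → 1 H
  atom 3: C, bond orders sum to 4 (valence 4) → 0 H
  atom 4: C, bond orders sum to 4 (valence 4) → 0 H
  atom 5: C, bond orders sum to 4 (valence 4) → 0 H
  atom 6: O, bond orders sum to 2 (valence 2) → 0 H
  atom 7: O, bond orders sum to 1 (valence 2) → 1 H
  atom 8: C, bond orders sum to 3 (valence 4) → 1 H
  atom 9: C, bond orders sum to 4 (valence 4) → 0 H
  atom 10: C, bond orders sum to 4 (valence 4) → 0 H
  atom 11: N, bond orders sum to 1 (valence 3) → 2 H
  atom 12: O, bond orders sum to 2 (valence 2) → 0 H
  atom 13: C, bond orders sum to 4 (valence 4) → 0 H
  atom 14: N, bond orders sum to 3 (valence 3) → 0 H
  atom 15: C, bond orders sum to 4 (valence 4) → 0 H
  atom 16: O, bond orders sum to 1 (valence 2) → 1 H
  atom 17: O, bond orders sum to 2 (valence 2) → 0 H
Totals → C:9, H:6, N:2, O:6.
In Hill order: C9H6N2O6.

C9H6N2O6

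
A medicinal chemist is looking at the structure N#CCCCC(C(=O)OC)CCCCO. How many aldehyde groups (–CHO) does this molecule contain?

Scan the SMILES for the aldehyde motif — none present.
Groups that are present: 1 ester, 1 hydroxyl, 1 nitrile.

0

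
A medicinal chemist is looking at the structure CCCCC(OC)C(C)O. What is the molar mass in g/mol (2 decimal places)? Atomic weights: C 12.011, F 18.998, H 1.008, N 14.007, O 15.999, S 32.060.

146.23 g/mol

First, the molecular formula is C8H18O2 (counting implicit H from valence).
  C: 8 × 12.011 = 96.088
  H: 18 × 1.008 = 18.144
  O: 2 × 15.999 = 31.998
Sum: 8×12.011 + 18×1.008 + 2×15.999 = 146.230 → 146.23 g/mol.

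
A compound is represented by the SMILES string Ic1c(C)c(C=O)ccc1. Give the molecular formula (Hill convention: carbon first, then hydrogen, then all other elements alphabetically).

Walk through each heavy atom and fill implicit hydrogens from standard valence (C 4, N 3, O 2, S 2, halogen 1); for lowercase aromatic atoms, an aromatic c carries 1 H when it has two neighbours and 0 H with three, and aromatic n carries 0 H:
  atom 1: I (halogen, monovalent) → 0 H
  atom 2: aromatic c, 3 neighbours → 0 H
  atom 3: aromatic c, 3 neighbours → 0 H
  atom 4: C, bond orders sum to 1 (valence 4) → 3 H
  atom 5: aromatic c, 3 neighbours → 0 H
  atom 6: C, bond orders sum to 3 (valence 4) → 1 H
  atom 7: O, bond orders sum to 2 (valence 2) → 0 H
  atom 8: aromatic c, 2 neighbours → 1 H
  atom 9: aromatic c, 2 neighbours → 1 H
  atom 10: aromatic c, 2 neighbours → 1 H
Totals → C:8, H:7, I:1, O:1.
In Hill order: C8H7IO.

C8H7IO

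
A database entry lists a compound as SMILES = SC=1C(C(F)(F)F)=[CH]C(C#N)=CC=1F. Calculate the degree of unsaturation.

6

Degree of unsaturation = (number of rings) + (number of π bonds).
Ring closures in the SMILES: 1.
π bonds: 3 double bonds (each 1 DoU), 1 triple bond (each 2 DoU) → 5 DoU from unsaturation.
Total DoU = 1 + 5 = 6.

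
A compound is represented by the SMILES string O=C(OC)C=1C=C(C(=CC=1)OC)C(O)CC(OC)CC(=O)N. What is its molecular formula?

C15H21NO6

Walk through each heavy atom and fill implicit hydrogens from standard valence (C 4, N 3, O 2, S 2, halogen 1):
  atom 1: O, bond orders sum to 2 (valence 2) → 0 H
  atom 2: C, bond orders sum to 4 (valence 4) → 0 H
  atom 3: O, bond orders sum to 2 (valence 2) → 0 H
  atom 4: C, bond orders sum to 1 (valence 4) → 3 H
  atom 5: C, bond orders sum to 4 (valence 4) → 0 H
  atom 6: C, bond orders sum to 3 (valence 4) → 1 H
  atom 7: C, bond orders sum to 4 (valence 4) → 0 H
  atom 8: C, bond orders sum to 4 (valence 4) → 0 H
  atom 9: C, bond orders sum to 3 (valence 4) → 1 H
  atom 10: C, bond orders sum to 3 (valence 4) → 1 H
  atom 11: O, bond orders sum to 2 (valence 2) → 0 H
  atom 12: C, bond orders sum to 1 (valence 4) → 3 H
  atom 13: C, bond orders sum to 3 (valence 4) → 1 H
  atom 14: O, bond orders sum to 1 (valence 2) → 1 H
  atom 15: C, bond orders sum to 2 (valence 4) → 2 H
  atom 16: C, bond orders sum to 3 (valence 4) → 1 H
  atom 17: O, bond orders sum to 2 (valence 2) → 0 H
  atom 18: C, bond orders sum to 1 (valence 4) → 3 H
  atom 19: C, bond orders sum to 2 (valence 4) → 2 H
  atom 20: C, bond orders sum to 4 (valence 4) → 0 H
  atom 21: O, bond orders sum to 2 (valence 2) → 0 H
  atom 22: N, bond orders sum to 1 (valence 3) → 2 H
Totals → C:15, H:21, N:1, O:6.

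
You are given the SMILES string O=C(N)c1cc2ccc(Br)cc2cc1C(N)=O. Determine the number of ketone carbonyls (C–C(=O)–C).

0

Scan the SMILES for the ketone motif — none present.
Groups that are present: 2 amide.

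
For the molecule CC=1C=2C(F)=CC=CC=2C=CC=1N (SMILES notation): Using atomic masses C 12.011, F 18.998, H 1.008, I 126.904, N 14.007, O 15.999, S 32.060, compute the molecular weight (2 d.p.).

175.21 g/mol

First, the molecular formula is C11H10FN (counting implicit H from valence).
  C: 11 × 12.011 = 132.121
  F: 1 × 18.998 = 18.998
  H: 10 × 1.008 = 10.080
  N: 1 × 14.007 = 14.007
Sum: 11×12.011 + 1×18.998 + 10×1.008 + 1×14.007 = 175.206 → 175.21 g/mol.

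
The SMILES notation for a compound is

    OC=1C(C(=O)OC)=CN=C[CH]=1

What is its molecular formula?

C7H7NO3

Walk through each heavy atom and fill implicit hydrogens from standard valence (C 4, N 3, O 2, S 2, halogen 1):
  atom 1: O, bond orders sum to 1 (valence 2) → 1 H
  atom 2: C, bond orders sum to 4 (valence 4) → 0 H
  atom 3: C, bond orders sum to 4 (valence 4) → 0 H
  atom 4: C, bond orders sum to 4 (valence 4) → 0 H
  atom 5: O, bond orders sum to 2 (valence 2) → 0 H
  atom 6: O, bond orders sum to 2 (valence 2) → 0 H
  atom 7: C, bond orders sum to 1 (valence 4) → 3 H
  atom 8: C, bond orders sum to 3 (valence 4) → 1 H
  atom 9: N, bond orders sum to 3 (valence 3) → 0 H
  atom 10: C, bond orders sum to 3 (valence 4) → 1 H
  atom 11: C with explicit H count 1
Totals → C:7, H:7, N:1, O:3.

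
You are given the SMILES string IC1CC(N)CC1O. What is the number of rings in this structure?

In SMILES, each pair of matching ring-closure digits denotes one ring-closing bond; the number of such bonds equals the number of independent rings.
Ring-closure bonds here: 1.

1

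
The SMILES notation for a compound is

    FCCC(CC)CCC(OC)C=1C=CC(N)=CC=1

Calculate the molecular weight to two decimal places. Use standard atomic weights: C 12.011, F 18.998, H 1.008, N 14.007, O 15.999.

First, the molecular formula is C15H24FNO (counting implicit H from valence).
  C: 15 × 12.011 = 180.165
  F: 1 × 18.998 = 18.998
  H: 24 × 1.008 = 24.192
  N: 1 × 14.007 = 14.007
  O: 1 × 15.999 = 15.999
Sum: 15×12.011 + 1×18.998 + 24×1.008 + 1×14.007 + 1×15.999 = 253.361 → 253.36 g/mol.

253.36 g/mol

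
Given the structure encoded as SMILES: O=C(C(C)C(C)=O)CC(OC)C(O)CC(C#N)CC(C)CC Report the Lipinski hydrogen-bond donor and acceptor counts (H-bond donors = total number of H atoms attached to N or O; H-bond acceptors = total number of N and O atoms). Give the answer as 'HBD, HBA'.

1, 5

Donors: find every N or O and count the H atoms it carries.
  atom 1 (O): bond orders sum to 2 → 0 H
  atom 7 (O): bond orders sum to 2 → 0 H
  atom 10 (O): bond orders sum to 2 → 0 H
  atom 13 (O): bond orders sum to 1 → 1 H
  atom 17 (N): bond orders sum to 3 → 0 H
Lipinski HBD = 1.
Acceptors: N atoms = 1, O atoms = 4 → HBA = 5.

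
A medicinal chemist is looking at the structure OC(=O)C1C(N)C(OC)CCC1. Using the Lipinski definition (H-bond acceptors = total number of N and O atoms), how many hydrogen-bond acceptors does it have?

4

N atoms: 1; O atoms: 3.
Lipinski HBA = 1 + 3 = 4.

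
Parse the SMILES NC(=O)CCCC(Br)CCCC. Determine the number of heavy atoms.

12

Every atom symbol written in the SMILES (organic subset) is one heavy atom; implicit H are not written.
Heavy atoms by element → Br:1, C:9, N:1, O:1.
Total: 12.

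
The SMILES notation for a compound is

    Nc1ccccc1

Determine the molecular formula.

Walk through each heavy atom and fill implicit hydrogens from standard valence (C 4, N 3, O 2, S 2, halogen 1); for lowercase aromatic atoms, an aromatic c carries 1 H when it has two neighbours and 0 H with three, and aromatic n carries 0 H:
  atom 1: N, bond orders sum to 1 (valence 3) → 2 H
  atom 2: aromatic c, 3 neighbours → 0 H
  atom 3: aromatic c, 2 neighbours → 1 H
  atom 4: aromatic c, 2 neighbours → 1 H
  atom 5: aromatic c, 2 neighbours → 1 H
  atom 6: aromatic c, 2 neighbours → 1 H
  atom 7: aromatic c, 2 neighbours → 1 H
Totals → C:6, H:7, N:1.
In Hill order: C6H7N.

C6H7N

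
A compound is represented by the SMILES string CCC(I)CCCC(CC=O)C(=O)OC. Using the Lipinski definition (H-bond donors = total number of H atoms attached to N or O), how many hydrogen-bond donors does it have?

Donors: find every N or O and count the H atoms it carries.
  atom 11 (O): bond orders sum to 2 → 0 H
  atom 13 (O): bond orders sum to 2 → 0 H
  atom 14 (O): bond orders sum to 2 → 0 H
Lipinski HBD = 0.

0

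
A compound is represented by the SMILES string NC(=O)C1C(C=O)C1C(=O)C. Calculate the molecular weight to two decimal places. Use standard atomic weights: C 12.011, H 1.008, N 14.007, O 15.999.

First, the molecular formula is C7H9NO3 (counting implicit H from valence).
  C: 7 × 12.011 = 84.077
  H: 9 × 1.008 = 9.072
  N: 1 × 14.007 = 14.007
  O: 3 × 15.999 = 47.997
Sum: 7×12.011 + 9×1.008 + 1×14.007 + 3×15.999 = 155.153 → 155.15 g/mol.

155.15 g/mol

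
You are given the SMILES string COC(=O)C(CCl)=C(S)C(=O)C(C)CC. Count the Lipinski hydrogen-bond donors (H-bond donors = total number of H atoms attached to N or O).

0

Donors: find every N or O and count the H atoms it carries.
  atom 2 (O): bond orders sum to 2 → 0 H
  atom 4 (O): bond orders sum to 2 → 0 H
  atom 11 (O): bond orders sum to 2 → 0 H
Lipinski HBD = 0.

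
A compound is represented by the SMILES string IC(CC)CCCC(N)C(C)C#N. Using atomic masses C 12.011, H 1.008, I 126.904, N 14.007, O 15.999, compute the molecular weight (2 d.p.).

294.18 g/mol

First, the molecular formula is C10H19IN2 (counting implicit H from valence).
  C: 10 × 12.011 = 120.110
  H: 19 × 1.008 = 19.152
  I: 1 × 126.904 = 126.904
  N: 2 × 14.007 = 28.014
Sum: 10×12.011 + 19×1.008 + 1×126.904 + 2×14.007 = 294.180 → 294.18 g/mol.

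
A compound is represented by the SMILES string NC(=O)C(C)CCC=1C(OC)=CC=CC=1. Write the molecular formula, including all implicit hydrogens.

C12H17NO2

Walk through each heavy atom and fill implicit hydrogens from standard valence (C 4, N 3, O 2, S 2, halogen 1):
  atom 1: N, bond orders sum to 1 (valence 3) → 2 H
  atom 2: C, bond orders sum to 4 (valence 4) → 0 H
  atom 3: O, bond orders sum to 2 (valence 2) → 0 H
  atom 4: C, bond orders sum to 3 (valence 4) → 1 H
  atom 5: C, bond orders sum to 1 (valence 4) → 3 H
  atom 6: C, bond orders sum to 2 (valence 4) → 2 H
  atom 7: C, bond orders sum to 2 (valence 4) → 2 H
  atom 8: C, bond orders sum to 4 (valence 4) → 0 H
  atom 9: C, bond orders sum to 4 (valence 4) → 0 H
  atom 10: O, bond orders sum to 2 (valence 2) → 0 H
  atom 11: C, bond orders sum to 1 (valence 4) → 3 H
  atom 12: C, bond orders sum to 3 (valence 4) → 1 H
  atom 13: C, bond orders sum to 3 (valence 4) → 1 H
  atom 14: C, bond orders sum to 3 (valence 4) → 1 H
  atom 15: C, bond orders sum to 3 (valence 4) → 1 H
Totals → C:12, H:17, N:1, O:2.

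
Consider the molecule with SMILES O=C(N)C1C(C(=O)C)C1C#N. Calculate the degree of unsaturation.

Degree of unsaturation = (number of rings) + (number of π bonds).
Ring closures in the SMILES: 1.
π bonds: 2 double bonds (each 1 DoU), 1 triple bond (each 2 DoU) → 4 DoU from unsaturation.
Total DoU = 1 + 4 = 5.

5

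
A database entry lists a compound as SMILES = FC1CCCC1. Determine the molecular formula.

Walk through each heavy atom and fill implicit hydrogens from standard valence (C 4, N 3, O 2, S 2, halogen 1):
  atom 1: F (halogen, monovalent) → 0 H
  atom 2: C, bond orders sum to 3 (valence 4) → 1 H
  atom 3: C, bond orders sum to 2 (valence 4) → 2 H
  atom 4: C, bond orders sum to 2 (valence 4) → 2 H
  atom 5: C, bond orders sum to 2 (valence 4) → 2 H
  atom 6: C, bond orders sum to 2 (valence 4) → 2 H
Totals → C:5, H:9, F:1.

C5H9F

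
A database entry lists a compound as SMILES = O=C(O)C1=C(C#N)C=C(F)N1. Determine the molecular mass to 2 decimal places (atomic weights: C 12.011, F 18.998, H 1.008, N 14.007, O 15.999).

First, the molecular formula is C6H3FN2O2 (counting implicit H from valence).
  C: 6 × 12.011 = 72.066
  F: 1 × 18.998 = 18.998
  H: 3 × 1.008 = 3.024
  N: 2 × 14.007 = 28.014
  O: 2 × 15.999 = 31.998
Sum: 6×12.011 + 1×18.998 + 3×1.008 + 2×14.007 + 2×15.999 = 154.100 → 154.10 g/mol.

154.10 g/mol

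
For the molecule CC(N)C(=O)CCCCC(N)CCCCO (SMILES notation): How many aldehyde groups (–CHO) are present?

Scan the SMILES for the aldehyde motif — none present.
Groups that are present: 1 hydroxyl, 1 ketone, 2 primary amine.

0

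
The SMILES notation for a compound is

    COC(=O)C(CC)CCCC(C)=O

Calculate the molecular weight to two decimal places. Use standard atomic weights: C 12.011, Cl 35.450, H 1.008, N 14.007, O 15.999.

First, the molecular formula is C10H18O3 (counting implicit H from valence).
  C: 10 × 12.011 = 120.110
  H: 18 × 1.008 = 18.144
  O: 3 × 15.999 = 47.997
Sum: 10×12.011 + 18×1.008 + 3×15.999 = 186.251 → 186.25 g/mol.

186.25 g/mol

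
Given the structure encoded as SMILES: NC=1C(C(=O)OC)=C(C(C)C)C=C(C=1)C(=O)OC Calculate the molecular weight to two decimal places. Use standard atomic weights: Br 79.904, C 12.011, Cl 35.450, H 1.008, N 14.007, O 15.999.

First, the molecular formula is C13H17NO4 (counting implicit H from valence).
  C: 13 × 12.011 = 156.143
  H: 17 × 1.008 = 17.136
  N: 1 × 14.007 = 14.007
  O: 4 × 15.999 = 63.996
Sum: 13×12.011 + 17×1.008 + 1×14.007 + 4×15.999 = 251.282 → 251.28 g/mol.

251.28 g/mol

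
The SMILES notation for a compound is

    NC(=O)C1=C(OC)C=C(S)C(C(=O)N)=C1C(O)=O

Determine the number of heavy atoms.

Every atom symbol written in the SMILES (organic subset) is one heavy atom; implicit H are not written.
Heavy atoms by element → C:10, N:2, O:5, S:1.
Total: 18.

18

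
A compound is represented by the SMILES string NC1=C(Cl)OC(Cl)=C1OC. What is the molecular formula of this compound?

Walk through each heavy atom and fill implicit hydrogens from standard valence (C 4, N 3, O 2, S 2, halogen 1):
  atom 1: N, bond orders sum to 1 (valence 3) → 2 H
  atom 2: C, bond orders sum to 4 (valence 4) → 0 H
  atom 3: C, bond orders sum to 4 (valence 4) → 0 H
  atom 4: Cl (halogen, monovalent) → 0 H
  atom 5: O, bond orders sum to 2 (valence 2) → 0 H
  atom 6: C, bond orders sum to 4 (valence 4) → 0 H
  atom 7: Cl (halogen, monovalent) → 0 H
  atom 8: C, bond orders sum to 4 (valence 4) → 0 H
  atom 9: O, bond orders sum to 2 (valence 2) → 0 H
  atom 10: C, bond orders sum to 1 (valence 4) → 3 H
Totals → C:5, H:5, Cl:2, N:1, O:2.
In Hill order: C5H5Cl2NO2.

C5H5Cl2NO2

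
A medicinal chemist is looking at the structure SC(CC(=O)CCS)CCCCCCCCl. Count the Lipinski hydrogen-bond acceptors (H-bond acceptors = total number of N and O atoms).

N atoms: 0; O atoms: 1.
Lipinski HBA = 0 + 1 = 1.

1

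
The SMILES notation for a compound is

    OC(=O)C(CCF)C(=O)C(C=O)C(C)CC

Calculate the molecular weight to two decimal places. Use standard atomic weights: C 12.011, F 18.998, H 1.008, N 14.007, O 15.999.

232.25 g/mol

First, the molecular formula is C11H17FO4 (counting implicit H from valence).
  C: 11 × 12.011 = 132.121
  F: 1 × 18.998 = 18.998
  H: 17 × 1.008 = 17.136
  O: 4 × 15.999 = 63.996
Sum: 11×12.011 + 1×18.998 + 17×1.008 + 4×15.999 = 232.251 → 232.25 g/mol.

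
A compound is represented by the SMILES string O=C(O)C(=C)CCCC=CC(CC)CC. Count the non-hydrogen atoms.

15

Every atom symbol written in the SMILES (organic subset) is one heavy atom; implicit H are not written.
Heavy atoms by element → C:13, O:2.
Total: 15.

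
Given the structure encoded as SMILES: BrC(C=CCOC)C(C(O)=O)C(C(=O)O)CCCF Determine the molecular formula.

C12H18BrFO5

Walk through each heavy atom and fill implicit hydrogens from standard valence (C 4, N 3, O 2, S 2, halogen 1):
  atom 1: Br (halogen, monovalent) → 0 H
  atom 2: C, bond orders sum to 3 (valence 4) → 1 H
  atom 3: C, bond orders sum to 3 (valence 4) → 1 H
  atom 4: C, bond orders sum to 3 (valence 4) → 1 H
  atom 5: C, bond orders sum to 2 (valence 4) → 2 H
  atom 6: O, bond orders sum to 2 (valence 2) → 0 H
  atom 7: C, bond orders sum to 1 (valence 4) → 3 H
  atom 8: C, bond orders sum to 3 (valence 4) → 1 H
  atom 9: C, bond orders sum to 4 (valence 4) → 0 H
  atom 10: O, bond orders sum to 1 (valence 2) → 1 H
  atom 11: O, bond orders sum to 2 (valence 2) → 0 H
  atom 12: C, bond orders sum to 3 (valence 4) → 1 H
  atom 13: C, bond orders sum to 4 (valence 4) → 0 H
  atom 14: O, bond orders sum to 2 (valence 2) → 0 H
  atom 15: O, bond orders sum to 1 (valence 2) → 1 H
  atom 16: C, bond orders sum to 2 (valence 4) → 2 H
  atom 17: C, bond orders sum to 2 (valence 4) → 2 H
  atom 18: C, bond orders sum to 2 (valence 4) → 2 H
  atom 19: F (halogen, monovalent) → 0 H
Totals → C:12, H:18, Br:1, F:1, O:5.
In Hill order: C12H18BrFO5.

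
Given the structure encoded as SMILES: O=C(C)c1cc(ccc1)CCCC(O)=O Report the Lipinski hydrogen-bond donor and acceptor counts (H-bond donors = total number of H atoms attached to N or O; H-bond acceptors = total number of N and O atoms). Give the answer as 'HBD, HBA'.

Donors: find every N or O and count the H atoms it carries.
  atom 1 (O): bond orders sum to 2 → 0 H
  atom 14 (O): bond orders sum to 1 → 1 H
  atom 15 (O): bond orders sum to 2 → 0 H
Lipinski HBD = 1.
Acceptors: N atoms = 0, O atoms = 3 → HBA = 3.

1, 3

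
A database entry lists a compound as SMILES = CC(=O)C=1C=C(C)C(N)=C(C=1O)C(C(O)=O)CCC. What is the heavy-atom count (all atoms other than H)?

Every atom symbol written in the SMILES (organic subset) is one heavy atom; implicit H are not written.
Heavy atoms by element → C:14, N:1, O:4.
Total: 19.

19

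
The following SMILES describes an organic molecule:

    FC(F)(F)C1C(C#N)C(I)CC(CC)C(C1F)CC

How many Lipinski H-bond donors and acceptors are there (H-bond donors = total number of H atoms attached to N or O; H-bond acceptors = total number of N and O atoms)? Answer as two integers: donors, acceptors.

Donors: find every N or O and count the H atoms it carries.
  atom 8 (N): bond orders sum to 3 → 0 H
Lipinski HBD = 0.
Acceptors: N atoms = 1, O atoms = 0 → HBA = 1.

0, 1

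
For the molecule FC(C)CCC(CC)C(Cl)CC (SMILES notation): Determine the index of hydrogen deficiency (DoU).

Degree of unsaturation = (number of rings) + (number of π bonds).
Ring closures in the SMILES: 0.
π bonds: none → 0 DoU from unsaturation.
Total DoU = 0 + 0 = 0.

0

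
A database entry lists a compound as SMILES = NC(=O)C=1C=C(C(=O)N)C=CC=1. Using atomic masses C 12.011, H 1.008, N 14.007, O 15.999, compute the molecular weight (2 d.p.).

164.16 g/mol

First, the molecular formula is C8H8N2O2 (counting implicit H from valence).
  C: 8 × 12.011 = 96.088
  H: 8 × 1.008 = 8.064
  N: 2 × 14.007 = 28.014
  O: 2 × 15.999 = 31.998
Sum: 8×12.011 + 8×1.008 + 2×14.007 + 2×15.999 = 164.164 → 164.16 g/mol.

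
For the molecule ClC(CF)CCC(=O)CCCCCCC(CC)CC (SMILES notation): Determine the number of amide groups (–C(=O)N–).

0

Scan the SMILES for the amide motif — none present.
Groups that are present: 1 ketone.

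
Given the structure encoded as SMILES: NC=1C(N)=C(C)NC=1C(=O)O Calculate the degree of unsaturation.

4

Degree of unsaturation = (number of rings) + (number of π bonds).
Ring closures in the SMILES: 1.
π bonds: 3 double bonds (each 1 DoU) → 3 DoU from unsaturation.
Total DoU = 1 + 3 = 4.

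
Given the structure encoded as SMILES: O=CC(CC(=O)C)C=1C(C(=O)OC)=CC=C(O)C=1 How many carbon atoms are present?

13

Count every carbon token in the SMILES (each C, including those in ring-closure positions and inside branches).
Carbon count: 13.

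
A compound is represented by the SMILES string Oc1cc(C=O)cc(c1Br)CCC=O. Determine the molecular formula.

Walk through each heavy atom and fill implicit hydrogens from standard valence (C 4, N 3, O 2, S 2, halogen 1); for lowercase aromatic atoms, an aromatic c carries 1 H when it has two neighbours and 0 H with three, and aromatic n carries 0 H:
  atom 1: O, bond orders sum to 1 (valence 2) → 1 H
  atom 2: aromatic c, 3 neighbours → 0 H
  atom 3: aromatic c, 2 neighbours → 1 H
  atom 4: aromatic c, 3 neighbours → 0 H
  atom 5: C, bond orders sum to 3 (valence 4) → 1 H
  atom 6: O, bond orders sum to 2 (valence 2) → 0 H
  atom 7: aromatic c, 2 neighbours → 1 H
  atom 8: aromatic c, 3 neighbours → 0 H
  atom 9: aromatic c, 3 neighbours → 0 H
  atom 10: Br (halogen, monovalent) → 0 H
  atom 11: C, bond orders sum to 2 (valence 4) → 2 H
  atom 12: C, bond orders sum to 2 (valence 4) → 2 H
  atom 13: C, bond orders sum to 3 (valence 4) → 1 H
  atom 14: O, bond orders sum to 2 (valence 2) → 0 H
Totals → C:10, H:9, Br:1, O:3.
In Hill order: C10H9BrO3.

C10H9BrO3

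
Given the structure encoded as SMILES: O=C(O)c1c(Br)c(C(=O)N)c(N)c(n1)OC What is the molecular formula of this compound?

Walk through each heavy atom and fill implicit hydrogens from standard valence (C 4, N 3, O 2, S 2, halogen 1); for lowercase aromatic atoms, an aromatic c carries 1 H when it has two neighbours and 0 H with three, and aromatic n carries 0 H:
  atom 1: O, bond orders sum to 2 (valence 2) → 0 H
  atom 2: C, bond orders sum to 4 (valence 4) → 0 H
  atom 3: O, bond orders sum to 1 (valence 2) → 1 H
  atom 4: aromatic c, 3 neighbours → 0 H
  atom 5: aromatic c, 3 neighbours → 0 H
  atom 6: Br (halogen, monovalent) → 0 H
  atom 7: aromatic c, 3 neighbours → 0 H
  atom 8: C, bond orders sum to 4 (valence 4) → 0 H
  atom 9: O, bond orders sum to 2 (valence 2) → 0 H
  atom 10: N, bond orders sum to 1 (valence 3) → 2 H
  atom 11: aromatic c, 3 neighbours → 0 H
  atom 12: N, bond orders sum to 1 (valence 3) → 2 H
  atom 13: aromatic c, 3 neighbours → 0 H
  atom 14: aromatic n, 2 neighbours → 0 H
  atom 15: O, bond orders sum to 2 (valence 2) → 0 H
  atom 16: C, bond orders sum to 1 (valence 4) → 3 H
Totals → C:8, H:8, Br:1, N:3, O:4.
In Hill order: C8H8BrN3O4.

C8H8BrN3O4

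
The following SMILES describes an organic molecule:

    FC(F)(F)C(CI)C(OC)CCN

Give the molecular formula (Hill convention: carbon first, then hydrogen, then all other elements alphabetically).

Walk through each heavy atom and fill implicit hydrogens from standard valence (C 4, N 3, O 2, S 2, halogen 1):
  atom 1: F (halogen, monovalent) → 0 H
  atom 2: C, bond orders sum to 4 (valence 4) → 0 H
  atom 3: F (halogen, monovalent) → 0 H
  atom 4: F (halogen, monovalent) → 0 H
  atom 5: C, bond orders sum to 3 (valence 4) → 1 H
  atom 6: C, bond orders sum to 2 (valence 4) → 2 H
  atom 7: I (halogen, monovalent) → 0 H
  atom 8: C, bond orders sum to 3 (valence 4) → 1 H
  atom 9: O, bond orders sum to 2 (valence 2) → 0 H
  atom 10: C, bond orders sum to 1 (valence 4) → 3 H
  atom 11: C, bond orders sum to 2 (valence 4) → 2 H
  atom 12: C, bond orders sum to 2 (valence 4) → 2 H
  atom 13: N, bond orders sum to 1 (valence 3) → 2 H
Totals → C:7, H:13, F:3, I:1, N:1, O:1.

C7H13F3INO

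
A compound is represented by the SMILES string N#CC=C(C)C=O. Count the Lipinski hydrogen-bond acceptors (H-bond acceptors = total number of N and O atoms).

2

N atoms: 1; O atoms: 1.
Lipinski HBA = 1 + 1 = 2.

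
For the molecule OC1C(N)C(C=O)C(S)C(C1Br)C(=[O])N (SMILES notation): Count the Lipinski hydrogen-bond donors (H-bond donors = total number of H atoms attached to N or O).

5

Donors: find every N or O and count the H atoms it carries.
  atom 1 (O): bond orders sum to 1 → 1 H
  atom 4 (N): bond orders sum to 1 → 2 H
  atom 7 (O): bond orders sum to 2 → 0 H
  atom 14 (O): bond orders sum to 2 → 0 H
  atom 15 (N): bond orders sum to 1 → 2 H
Lipinski HBD = 5.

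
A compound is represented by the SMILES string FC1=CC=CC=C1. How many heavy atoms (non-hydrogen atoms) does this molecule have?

Every atom symbol written in the SMILES (organic subset) is one heavy atom; implicit H are not written.
Heavy atoms by element → C:6, F:1.
Total: 7.

7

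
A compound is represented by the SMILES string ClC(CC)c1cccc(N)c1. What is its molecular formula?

Walk through each heavy atom and fill implicit hydrogens from standard valence (C 4, N 3, O 2, S 2, halogen 1); for lowercase aromatic atoms, an aromatic c carries 1 H when it has two neighbours and 0 H with three, and aromatic n carries 0 H:
  atom 1: Cl (halogen, monovalent) → 0 H
  atom 2: C, bond orders sum to 3 (valence 4) → 1 H
  atom 3: C, bond orders sum to 2 (valence 4) → 2 H
  atom 4: C, bond orders sum to 1 (valence 4) → 3 H
  atom 5: aromatic c, 3 neighbours → 0 H
  atom 6: aromatic c, 2 neighbours → 1 H
  atom 7: aromatic c, 2 neighbours → 1 H
  atom 8: aromatic c, 2 neighbours → 1 H
  atom 9: aromatic c, 3 neighbours → 0 H
  atom 10: N, bond orders sum to 1 (valence 3) → 2 H
  atom 11: aromatic c, 2 neighbours → 1 H
Totals → C:9, H:12, Cl:1, N:1.
In Hill order: C9H12ClN.

C9H12ClN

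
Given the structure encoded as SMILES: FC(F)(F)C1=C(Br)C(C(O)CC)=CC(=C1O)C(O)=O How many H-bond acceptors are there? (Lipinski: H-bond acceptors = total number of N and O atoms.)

4

N atoms: 0; O atoms: 4.
Lipinski HBA = 0 + 4 = 4.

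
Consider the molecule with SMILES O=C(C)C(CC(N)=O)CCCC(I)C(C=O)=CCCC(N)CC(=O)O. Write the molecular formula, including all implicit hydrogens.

Walk through each heavy atom and fill implicit hydrogens from standard valence (C 4, N 3, O 2, S 2, halogen 1):
  atom 1: O, bond orders sum to 2 (valence 2) → 0 H
  atom 2: C, bond orders sum to 4 (valence 4) → 0 H
  atom 3: C, bond orders sum to 1 (valence 4) → 3 H
  atom 4: C, bond orders sum to 3 (valence 4) → 1 H
  atom 5: C, bond orders sum to 2 (valence 4) → 2 H
  atom 6: C, bond orders sum to 4 (valence 4) → 0 H
  atom 7: N, bond orders sum to 1 (valence 3) → 2 H
  atom 8: O, bond orders sum to 2 (valence 2) → 0 H
  atom 9: C, bond orders sum to 2 (valence 4) → 2 H
  atom 10: C, bond orders sum to 2 (valence 4) → 2 H
  atom 11: C, bond orders sum to 2 (valence 4) → 2 H
  atom 12: C, bond orders sum to 3 (valence 4) → 1 H
  atom 13: I (halogen, monovalent) → 0 H
  atom 14: C, bond orders sum to 4 (valence 4) → 0 H
  atom 15: C, bond orders sum to 3 (valence 4) → 1 H
  atom 16: O, bond orders sum to 2 (valence 2) → 0 H
  atom 17: C, bond orders sum to 3 (valence 4) → 1 H
  atom 18: C, bond orders sum to 2 (valence 4) → 2 H
  atom 19: C, bond orders sum to 2 (valence 4) → 2 H
  atom 20: C, bond orders sum to 3 (valence 4) → 1 H
  atom 21: N, bond orders sum to 1 (valence 3) → 2 H
  atom 22: C, bond orders sum to 2 (valence 4) → 2 H
  atom 23: C, bond orders sum to 4 (valence 4) → 0 H
  atom 24: O, bond orders sum to 2 (valence 2) → 0 H
  atom 25: O, bond orders sum to 1 (valence 2) → 1 H
Totals → C:17, H:27, I:1, N:2, O:5.

C17H27IN2O5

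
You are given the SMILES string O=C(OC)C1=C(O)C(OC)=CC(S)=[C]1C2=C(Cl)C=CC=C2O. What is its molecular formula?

Walk through each heavy atom and fill implicit hydrogens from standard valence (C 4, N 3, O 2, S 2, halogen 1):
  atom 1: O, bond orders sum to 2 (valence 2) → 0 H
  atom 2: C, bond orders sum to 4 (valence 4) → 0 H
  atom 3: O, bond orders sum to 2 (valence 2) → 0 H
  atom 4: C, bond orders sum to 1 (valence 4) → 3 H
  atom 5: C, bond orders sum to 4 (valence 4) → 0 H
  atom 6: C, bond orders sum to 4 (valence 4) → 0 H
  atom 7: O, bond orders sum to 1 (valence 2) → 1 H
  atom 8: C, bond orders sum to 4 (valence 4) → 0 H
  atom 9: O, bond orders sum to 2 (valence 2) → 0 H
  atom 10: C, bond orders sum to 1 (valence 4) → 3 H
  atom 11: C, bond orders sum to 3 (valence 4) → 1 H
  atom 12: C, bond orders sum to 4 (valence 4) → 0 H
  atom 13: S, bond orders sum to 1 (valence 2) → 1 H
  atom 14: C with explicit H count 0
  atom 15: C, bond orders sum to 4 (valence 4) → 0 H
  atom 16: C, bond orders sum to 4 (valence 4) → 0 H
  atom 17: Cl (halogen, monovalent) → 0 H
  atom 18: C, bond orders sum to 3 (valence 4) → 1 H
  atom 19: C, bond orders sum to 3 (valence 4) → 1 H
  atom 20: C, bond orders sum to 3 (valence 4) → 1 H
  atom 21: C, bond orders sum to 4 (valence 4) → 0 H
  atom 22: O, bond orders sum to 1 (valence 2) → 1 H
Totals → C:15, H:13, Cl:1, O:5, S:1.
In Hill order: C15H13ClO5S.

C15H13ClO5S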